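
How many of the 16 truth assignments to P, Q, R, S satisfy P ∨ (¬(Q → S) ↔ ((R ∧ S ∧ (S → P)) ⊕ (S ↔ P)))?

14

P | Q | R | S | φ
- | - | - | - | -
T | T | T | T | T
T | T | T | F | T
T | T | F | T | T
T | T | F | F | T
T | F | T | T | T
T | F | T | F | T
T | F | F | T | T
T | F | F | F | T
F | T | T | T | T
F | T | T | F | T
F | T | F | T | T
F | T | F | F | T
F | F | T | T | T
F | F | T | F | F
F | F | F | T | T
F | F | F | F | F
The formula is true on 14 of the 16 rows.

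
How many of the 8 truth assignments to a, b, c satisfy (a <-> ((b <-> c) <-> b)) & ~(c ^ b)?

2

a | b | c | (b <-> c) | ((b <-> c) <-> b) | (a <-> ((b <-> c) <-> b)) | (c ^ b) | ~(c ^ b) | φ
- | - | - | --------- | ----------------- | ------------------------- | ------- | -------- | -
0 | 0 | 0 |     1     |         0         |             1             |    0    |    1     | 1
0 | 0 | 1 |     0     |         1         |             0             |    1    |    0     | 0
0 | 1 | 0 |     0     |         0         |             1             |    1    |    0     | 0
0 | 1 | 1 |     1     |         1         |             0             |    0    |    1     | 0
1 | 0 | 0 |     1     |         0         |             0             |    0    |    1     | 0
1 | 0 | 1 |     0     |         1         |             1             |    1    |    0     | 0
1 | 1 | 0 |     0     |         0         |             0             |    1    |    0     | 0
1 | 1 | 1 |     1     |         1         |             1             |    0    |    1     | 1
The formula is true on 2 of the 8 rows.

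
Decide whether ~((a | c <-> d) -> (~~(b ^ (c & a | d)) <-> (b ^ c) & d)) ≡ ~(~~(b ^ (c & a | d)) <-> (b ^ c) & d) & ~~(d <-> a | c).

a | b | c | d || φ | ψ
F | F | F | F || F | F
F | F | F | T || F | F
F | F | T | F || F | F
F | F | T | T || F | F
F | T | F | F || T | T
F | T | F | T || F | F
F | T | T | F || F | F
F | T | T | T || F | F
T | F | F | F || F | F
T | F | F | T || T | T
T | F | T | F || F | F
T | F | T | T || F | F
T | T | F | F || F | F
T | T | F | T || T | T
T | T | T | F || F | F
T | T | T | T || F | F
The columns for φ and ψ agree on every row, so they are logically equivalent.

equivalent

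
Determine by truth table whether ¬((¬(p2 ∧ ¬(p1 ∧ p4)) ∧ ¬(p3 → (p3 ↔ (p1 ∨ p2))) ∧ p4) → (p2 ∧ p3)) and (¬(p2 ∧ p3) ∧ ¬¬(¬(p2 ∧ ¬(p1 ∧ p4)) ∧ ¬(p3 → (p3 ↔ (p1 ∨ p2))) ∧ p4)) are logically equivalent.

p1 | p2 | p3 | p4 || φ | ψ
F  | F  | F  | F  || F | F
F  | F  | F  | T  || F | F
F  | F  | T  | F  || F | F
F  | F  | T  | T  || T | T
F  | T  | F  | F  || F | F
F  | T  | F  | T  || F | F
F  | T  | T  | F  || F | F
F  | T  | T  | T  || F | F
T  | F  | F  | F  || F | F
T  | F  | F  | T  || F | F
T  | F  | T  | F  || F | F
T  | F  | T  | T  || F | F
T  | T  | F  | F  || F | F
T  | T  | F  | T  || F | F
T  | T  | T  | F  || F | F
T  | T  | T  | T  || F | F
The columns for φ and ψ agree on every row, so they are logically equivalent.

equivalent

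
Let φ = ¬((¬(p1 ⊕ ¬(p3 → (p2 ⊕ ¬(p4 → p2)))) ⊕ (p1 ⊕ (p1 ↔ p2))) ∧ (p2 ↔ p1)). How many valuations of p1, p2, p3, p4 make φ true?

15

p1 | p2 | p3 | p4 | φ
-- | -- | -- | -- | -
F  | F  | F  | F  | T
F  | F  | F  | T  | T
F  | F  | T  | F  | F
F  | F  | T  | T  | T
F  | T  | F  | F  | T
F  | T  | F  | T  | T
F  | T  | T  | F  | T
F  | T  | T  | T  | T
T  | F  | F  | F  | T
T  | F  | F  | T  | T
T  | F  | T  | F  | T
T  | F  | T  | T  | T
T  | T  | F  | F  | T
T  | T  | F  | T  | T
T  | T  | T  | F  | T
T  | T  | T  | T  | T
The formula is true on 15 of the 16 rows.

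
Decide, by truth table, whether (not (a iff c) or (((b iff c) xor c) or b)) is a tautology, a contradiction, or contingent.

tautology

a | b | c || (a iff c) | not (a iff c) | (b iff c) | ((b iff c) xor c) | (((b iff c) xor c) or b) | φ
F | F | F ||     T     |       F       |     T     |         T         |            T             | T
F | F | T ||     F     |       T       |     F     |         T         |            T             | T
F | T | F ||     T     |       F       |     F     |         F         |            T             | T
F | T | T ||     F     |       T       |     T     |         F         |            T             | T
T | F | F ||     F     |       T       |     T     |         T         |            T             | T
T | F | T ||     T     |       F       |     F     |         T         |            T             | T
T | T | F ||     F     |       T       |     F     |         F         |            T             | T
T | T | T ||     T     |       F       |     T     |         F         |            T             | T
Every row is T, so the formula is a tautology.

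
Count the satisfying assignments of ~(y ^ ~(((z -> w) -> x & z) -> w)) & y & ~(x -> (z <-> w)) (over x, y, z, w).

1

x | y | z | w || (z -> w) | (x & z) | ((z -> w) -> (x & z)) | (((z -> w) -> (x & z)) -> w) | (z <-> w) | (x -> (z <-> w)) | ~(x -> (z <-> w)) | φ
T | T | T | T ||    T     |    T    |           T           |              T               |     T     |        T         |         F         | F
T | T | T | F ||    F     |    T    |           T           |              F               |     F     |        F         |         T         | T
T | T | F | T ||    T     |    F    |           F           |              T               |     F     |        F         |         T         | F
T | T | F | F ||    T     |    F    |           F           |              T               |     T     |        T         |         F         | F
T | F | T | T ||    T     |    T    |           T           |              T               |     T     |        T         |         F         | F
T | F | T | F ||    F     |    T    |           T           |              F               |     F     |        F         |         T         | F
T | F | F | T ||    T     |    F    |           F           |              T               |     F     |        F         |         T         | F
T | F | F | F ||    T     |    F    |           F           |              T               |     T     |        T         |         F         | F
F | T | T | T ||    T     |    F    |           F           |              T               |     T     |        T         |         F         | F
F | T | T | F ||    F     |    F    |           T           |              F               |     F     |        T         |         F         | F
F | T | F | T ||    T     |    F    |           F           |              T               |     F     |        T         |         F         | F
F | T | F | F ||    T     |    F    |           F           |              T               |     T     |        T         |         F         | F
F | F | T | T ||    T     |    F    |           F           |              T               |     T     |        T         |         F         | F
F | F | T | F ||    F     |    F    |           T           |              F               |     F     |        T         |         F         | F
F | F | F | T ||    T     |    F    |           F           |              T               |     F     |        T         |         F         | F
F | F | F | F ||    T     |    F    |           F           |              T               |     T     |        T         |         F         | F
The formula is true on 1 of the 16 rows.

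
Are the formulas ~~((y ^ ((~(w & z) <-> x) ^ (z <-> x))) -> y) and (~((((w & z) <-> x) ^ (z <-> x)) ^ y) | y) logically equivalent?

not equivalent

x | y | z | w || φ | ψ
1 | 1 | 1 | 1 || 1 | 1
1 | 1 | 1 | 0 || 1 | 1
1 | 1 | 0 | 1 || 1 | 1
1 | 1 | 0 | 0 || 1 | 1
1 | 0 | 1 | 1 || 0 | 1
1 | 0 | 1 | 0 || 1 | 0
1 | 0 | 0 | 1 || 0 | 1
1 | 0 | 0 | 0 || 0 | 1
0 | 1 | 1 | 1 || 1 | 1
0 | 1 | 1 | 0 || 1 | 1
0 | 1 | 0 | 1 || 1 | 1
0 | 1 | 0 | 0 || 1 | 1
0 | 0 | 1 | 1 || 0 | 1
0 | 0 | 1 | 0 || 1 | 0
0 | 0 | 0 | 1 || 0 | 1
0 | 0 | 0 | 0 || 0 | 1
The columns differ at x=1, y=0, z=1, w=1 (φ=0, ψ=1), so they are not equivalent.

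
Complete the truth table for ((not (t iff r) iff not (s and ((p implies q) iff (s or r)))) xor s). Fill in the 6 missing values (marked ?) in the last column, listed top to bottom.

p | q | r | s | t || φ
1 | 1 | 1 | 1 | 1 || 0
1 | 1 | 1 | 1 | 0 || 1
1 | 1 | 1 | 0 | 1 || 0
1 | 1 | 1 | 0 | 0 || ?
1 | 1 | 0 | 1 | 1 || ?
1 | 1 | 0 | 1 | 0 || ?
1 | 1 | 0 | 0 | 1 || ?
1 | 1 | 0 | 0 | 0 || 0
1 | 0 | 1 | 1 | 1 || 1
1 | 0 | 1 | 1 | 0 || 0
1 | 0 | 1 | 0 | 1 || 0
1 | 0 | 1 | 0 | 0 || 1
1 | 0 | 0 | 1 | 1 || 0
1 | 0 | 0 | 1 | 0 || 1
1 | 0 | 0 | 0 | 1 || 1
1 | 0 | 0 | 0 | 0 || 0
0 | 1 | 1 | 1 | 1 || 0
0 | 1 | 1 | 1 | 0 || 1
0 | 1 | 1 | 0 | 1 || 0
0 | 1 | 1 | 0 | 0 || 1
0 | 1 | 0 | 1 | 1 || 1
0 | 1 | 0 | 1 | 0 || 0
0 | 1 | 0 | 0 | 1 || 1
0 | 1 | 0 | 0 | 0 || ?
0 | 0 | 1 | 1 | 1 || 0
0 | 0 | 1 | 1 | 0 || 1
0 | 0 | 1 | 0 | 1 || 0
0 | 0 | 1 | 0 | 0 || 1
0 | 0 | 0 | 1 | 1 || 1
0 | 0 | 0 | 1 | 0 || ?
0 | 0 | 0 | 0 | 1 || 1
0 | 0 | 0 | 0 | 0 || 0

Row p=1, q=1, r=1, s=0, t=0: (not (t iff r) iff not (s and ((p implies q) iff (s or r)))) = 1, so the formula = 1.
Row p=1, q=1, r=0, s=1, t=1: (not (t iff r) iff not (s and ((p implies q) iff (s or r)))) = 0, so the formula = 1.
Row p=1, q=1, r=0, s=1, t=0: (not (t iff r) iff not (s and ((p implies q) iff (s or r)))) = 1, so the formula = 0.
Row p=1, q=1, r=0, s=0, t=1: (not (t iff r) iff not (s and ((p implies q) iff (s or r)))) = 1, so the formula = 1.
Row p=0, q=1, r=0, s=0, t=0: (not (t iff r) iff not (s and ((p implies q) iff (s or r)))) = 0, so the formula = 0.
Row p=0, q=0, r=0, s=1, t=0: (not (t iff r) iff not (s and ((p implies q) iff (s or r)))) = 1, so the formula = 0.

1, 1, 0, 1, 0, 0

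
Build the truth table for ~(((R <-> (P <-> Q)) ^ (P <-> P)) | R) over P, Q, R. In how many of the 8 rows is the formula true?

P | Q | R | (P <-> Q) | (R <-> (P <-> Q)) | (P <-> P) | φ
- | - | - | --------- | ----------------- | --------- | -
T | T | T |     T     |         T         |     T     | F
T | T | F |     T     |         F         |     T     | F
T | F | T |     F     |         F         |     T     | F
T | F | F |     F     |         T         |     T     | T
F | T | T |     F     |         F         |     T     | F
F | T | F |     F     |         T         |     T     | T
F | F | T |     T     |         T         |     T     | F
F | F | F |     T     |         F         |     T     | F
The formula is true on 2 of the 8 rows.

2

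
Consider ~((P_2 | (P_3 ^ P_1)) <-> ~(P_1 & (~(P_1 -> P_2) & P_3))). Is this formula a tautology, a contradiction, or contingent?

contingent

 P_1    P_2    P_3      (P_3 ^ P_1)  (P_2 | (P_3 ^ P_1))  (P_1 -> P_2)  ~(P_1 -> P_2)  (~(P_1 -> P_2) & P_3)    φ  
 True   True   True        False             True             True          False              False          False
 True   True  False         True             True             True          False              False          False
 True  False   True        False            False            False           True               True          False
 True  False  False         True             True            False           True              False          False
False   True   True         True             True             True          False              False          False
False   True  False        False             True             True          False              False          False
False  False   True         True             True             True          False              False          False
False  False  False        False            False             True          False              False           True
1 of 8 rows are True, so the formula is contingent.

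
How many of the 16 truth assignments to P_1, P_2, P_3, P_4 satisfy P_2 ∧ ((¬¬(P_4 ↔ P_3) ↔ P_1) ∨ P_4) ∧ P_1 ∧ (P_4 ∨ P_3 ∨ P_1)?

P_1 | P_2 | P_3 | P_4 | (P_4 ↔ P_3) | ¬(P_4 ↔ P_3) | ¬¬(P_4 ↔ P_3) | (¬¬(P_4 ↔ P_3) ↔ P_1) | (P_4 ∨ P_3 ∨ P_1) | (P_1 ∧ (P_4 ∨ P_3 ∨ P_1)) | φ
--- | --- | --- | --- | ----------- | ------------ | ------------- | --------------------- | ----------------- | ------------------------- | -
 F  |  F  |  F  |  F  |      T      |      F       |       T       |           F           |         F         |             F             | F
 F  |  F  |  F  |  T  |      F      |      T       |       F       |           T           |         T         |             F             | F
 F  |  F  |  T  |  F  |      F      |      T       |       F       |           T           |         T         |             F             | F
 F  |  F  |  T  |  T  |      T      |      F       |       T       |           F           |         T         |             F             | F
 F  |  T  |  F  |  F  |      T      |      F       |       T       |           F           |         F         |             F             | F
 F  |  T  |  F  |  T  |      F      |      T       |       F       |           T           |         T         |             F             | F
 F  |  T  |  T  |  F  |      F      |      T       |       F       |           T           |         T         |             F             | F
 F  |  T  |  T  |  T  |      T      |      F       |       T       |           F           |         T         |             F             | F
 T  |  F  |  F  |  F  |      T      |      F       |       T       |           T           |         T         |             T             | F
 T  |  F  |  F  |  T  |      F      |      T       |       F       |           F           |         T         |             T             | F
 T  |  F  |  T  |  F  |      F      |      T       |       F       |           F           |         T         |             T             | F
 T  |  F  |  T  |  T  |      T      |      F       |       T       |           T           |         T         |             T             | F
 T  |  T  |  F  |  F  |      T      |      F       |       T       |           T           |         T         |             T             | T
 T  |  T  |  F  |  T  |      F      |      T       |       F       |           F           |         T         |             T             | T
 T  |  T  |  T  |  F  |      F      |      T       |       F       |           F           |         T         |             T             | F
 T  |  T  |  T  |  T  |      T      |      F       |       T       |           T           |         T         |             T             | T
The formula is true on 3 of the 16 rows.

3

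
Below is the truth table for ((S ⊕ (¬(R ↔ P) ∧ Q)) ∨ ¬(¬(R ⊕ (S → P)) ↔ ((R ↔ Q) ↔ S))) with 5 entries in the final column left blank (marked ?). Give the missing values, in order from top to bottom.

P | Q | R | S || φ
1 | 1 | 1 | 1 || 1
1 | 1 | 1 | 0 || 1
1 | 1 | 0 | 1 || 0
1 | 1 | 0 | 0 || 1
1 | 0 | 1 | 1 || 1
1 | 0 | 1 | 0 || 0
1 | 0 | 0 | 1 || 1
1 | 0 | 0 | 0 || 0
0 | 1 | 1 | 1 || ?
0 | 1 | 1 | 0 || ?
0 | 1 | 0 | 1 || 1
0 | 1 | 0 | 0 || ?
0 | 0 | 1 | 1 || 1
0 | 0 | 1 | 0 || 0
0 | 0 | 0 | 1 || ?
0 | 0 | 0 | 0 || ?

Row P=0, Q=1, R=1, S=1: (S ⊕ (¬(R ↔ P) ∧ Q)) = 0, ¬(¬(R ⊕ (S → P)) ↔ ((R ↔ Q) ↔ S)) = 1, so the formula = 1.
Row P=0, Q=1, R=1, S=0: (S ⊕ (¬(R ↔ P) ∧ Q)) = 1, ¬(¬(R ⊕ (S → P)) ↔ ((R ↔ Q) ↔ S)) = 1, so the formula = 1.
Row P=0, Q=1, R=0, S=0: (S ⊕ (¬(R ↔ P) ∧ Q)) = 0, ¬(¬(R ⊕ (S → P)) ↔ ((R ↔ Q) ↔ S)) = 1, so the formula = 1.
Row P=0, Q=0, R=0, S=1: (S ⊕ (¬(R ↔ P) ∧ Q)) = 1, ¬(¬(R ⊕ (S → P)) ↔ ((R ↔ Q) ↔ S)) = 0, so the formula = 1.
Row P=0, Q=0, R=0, S=0: (S ⊕ (¬(R ↔ P) ∧ Q)) = 0, ¬(¬(R ⊕ (S → P)) ↔ ((R ↔ Q) ↔ S)) = 0, so the formula = 0.

1, 1, 1, 1, 0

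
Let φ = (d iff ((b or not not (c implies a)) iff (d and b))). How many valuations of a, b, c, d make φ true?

12

a | b | c | d || (c implies a) | not (c implies a) | not not (c implies a) | (b or not not (c implies a)) | (d and b) | φ
T | T | T | T ||       T       |         F         |           T           |              T               |     T     | T
T | T | T | F ||       T       |         F         |           T           |              T               |     F     | T
T | T | F | T ||       T       |         F         |           T           |              T               |     T     | T
T | T | F | F ||       T       |         F         |           T           |              T               |     F     | T
T | F | T | T ||       T       |         F         |           T           |              T               |     F     | F
T | F | T | F ||       T       |         F         |           T           |              T               |     F     | T
T | F | F | T ||       T       |         F         |           T           |              T               |     F     | F
T | F | F | F ||       T       |         F         |           T           |              T               |     F     | T
F | T | T | T ||       F       |         T         |           F           |              T               |     T     | T
F | T | T | F ||       F       |         T         |           F           |              T               |     F     | T
F | T | F | T ||       T       |         F         |           T           |              T               |     T     | T
F | T | F | F ||       T       |         F         |           T           |              T               |     F     | T
F | F | T | T ||       F       |         T         |           F           |              F               |     F     | T
F | F | T | F ||       F       |         T         |           F           |              F               |     F     | F
F | F | F | T ||       T       |         F         |           T           |              T               |     F     | F
F | F | F | F ||       T       |         F         |           T           |              T               |     F     | T
The formula is true on 12 of the 16 rows.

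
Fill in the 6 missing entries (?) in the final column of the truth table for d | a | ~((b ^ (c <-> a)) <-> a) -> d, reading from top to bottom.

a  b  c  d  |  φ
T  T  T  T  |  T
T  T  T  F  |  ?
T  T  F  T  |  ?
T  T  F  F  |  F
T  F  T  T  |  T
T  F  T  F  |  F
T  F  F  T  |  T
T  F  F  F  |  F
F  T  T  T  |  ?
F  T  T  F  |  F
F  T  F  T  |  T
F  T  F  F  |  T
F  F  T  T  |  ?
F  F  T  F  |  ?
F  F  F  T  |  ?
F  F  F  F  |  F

F, T, T, T, T, T

Row a=T, b=T, c=T, d=F: (d | a | ~((b ^ (c <-> a)) <-> a)) = T, so the formula = F.
Row a=T, b=T, c=F, d=T: (d | a | ~((b ^ (c <-> a)) <-> a)) = T, so the formula = T.
Row a=F, b=T, c=T, d=T: (d | a | ~((b ^ (c <-> a)) <-> a)) = T, so the formula = T.
Row a=F, b=F, c=T, d=T: (d | a | ~((b ^ (c <-> a)) <-> a)) = T, so the formula = T.
Row a=F, b=F, c=T, d=F: (d | a | ~((b ^ (c <-> a)) <-> a)) = F, so the formula = T.
Row a=F, b=F, c=F, d=T: (d | a | ~((b ^ (c <-> a)) <-> a)) = T, so the formula = T.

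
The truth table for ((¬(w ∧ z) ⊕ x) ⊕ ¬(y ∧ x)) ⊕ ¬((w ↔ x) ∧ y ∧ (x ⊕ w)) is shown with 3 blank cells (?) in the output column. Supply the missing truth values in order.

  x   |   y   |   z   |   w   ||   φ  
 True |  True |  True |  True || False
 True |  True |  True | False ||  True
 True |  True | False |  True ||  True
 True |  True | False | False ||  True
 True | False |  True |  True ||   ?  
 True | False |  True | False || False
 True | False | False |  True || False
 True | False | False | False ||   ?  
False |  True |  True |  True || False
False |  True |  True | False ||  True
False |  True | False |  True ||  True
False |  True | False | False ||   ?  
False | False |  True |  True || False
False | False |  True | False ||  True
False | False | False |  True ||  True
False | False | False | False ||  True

True, False, True

Row x=True, y=False, z=True, w=True: ((¬(w ∧ z) ⊕ x) ⊕ ¬(y ∧ x)) = False, ¬((w ↔ x) ∧ y ∧ (x ⊕ w)) = True, so the formula = True.
Row x=True, y=False, z=False, w=False: ((¬(w ∧ z) ⊕ x) ⊕ ¬(y ∧ x)) = True, ¬((w ↔ x) ∧ y ∧ (x ⊕ w)) = True, so the formula = False.
Row x=False, y=True, z=False, w=False: ((¬(w ∧ z) ⊕ x) ⊕ ¬(y ∧ x)) = False, ¬((w ↔ x) ∧ y ∧ (x ⊕ w)) = True, so the formula = True.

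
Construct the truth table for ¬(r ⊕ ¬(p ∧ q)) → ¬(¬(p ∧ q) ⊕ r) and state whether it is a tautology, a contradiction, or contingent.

tautology

  p   |   q   |   r   ||   φ  
 True |  True |  True ||  True
 True |  True | False ||  True
 True | False |  True ||  True
 True | False | False ||  True
False |  True |  True ||  True
False |  True | False ||  True
False | False |  True ||  True
False | False | False ||  True
Every row is True, so the formula is a tautology.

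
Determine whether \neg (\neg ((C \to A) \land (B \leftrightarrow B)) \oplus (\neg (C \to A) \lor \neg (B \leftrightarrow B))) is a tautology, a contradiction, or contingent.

A  B  C  |  (C \to A)  (B \leftrightarrow B)  \neg (C \to A)  \neg (B \leftrightarrow B)  φ
F  F  F  |      T                T                  F                     F               T
F  F  T  |      F                T                  T                     F               T
F  T  F  |      T                T                  F                     F               T
F  T  T  |      F                T                  T                     F               T
T  F  F  |      T                T                  F                     F               T
T  F  T  |      T                T                  F                     F               T
T  T  F  |      T                T                  F                     F               T
T  T  T  |      T                T                  F                     F               T
Every row is T, so the formula is a tautology.

tautology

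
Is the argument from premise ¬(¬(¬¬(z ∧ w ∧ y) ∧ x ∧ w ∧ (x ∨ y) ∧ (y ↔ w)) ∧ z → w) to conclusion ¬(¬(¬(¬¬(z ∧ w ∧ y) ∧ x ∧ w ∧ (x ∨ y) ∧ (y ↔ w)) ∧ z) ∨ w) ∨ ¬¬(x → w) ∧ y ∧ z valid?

yes

x | y | z | w || φ | ψ
0 | 0 | 0 | 0 || 0 | 0
0 | 0 | 0 | 1 || 0 | 0
0 | 0 | 1 | 0 || 1 | 1
0 | 0 | 1 | 1 || 0 | 0
0 | 1 | 0 | 0 || 0 | 0
0 | 1 | 0 | 1 || 0 | 0
0 | 1 | 1 | 0 || 1 | 1
0 | 1 | 1 | 1 || 0 | 1
1 | 0 | 0 | 0 || 0 | 0
1 | 0 | 0 | 1 || 0 | 0
1 | 0 | 1 | 0 || 1 | 1
1 | 0 | 1 | 1 || 0 | 0
1 | 1 | 0 | 0 || 0 | 0
1 | 1 | 0 | 1 || 0 | 0
1 | 1 | 1 | 0 || 1 | 1
1 | 1 | 1 | 1 || 0 | 1
In every row where φ is true, ψ is also true, so φ ⊨ ψ.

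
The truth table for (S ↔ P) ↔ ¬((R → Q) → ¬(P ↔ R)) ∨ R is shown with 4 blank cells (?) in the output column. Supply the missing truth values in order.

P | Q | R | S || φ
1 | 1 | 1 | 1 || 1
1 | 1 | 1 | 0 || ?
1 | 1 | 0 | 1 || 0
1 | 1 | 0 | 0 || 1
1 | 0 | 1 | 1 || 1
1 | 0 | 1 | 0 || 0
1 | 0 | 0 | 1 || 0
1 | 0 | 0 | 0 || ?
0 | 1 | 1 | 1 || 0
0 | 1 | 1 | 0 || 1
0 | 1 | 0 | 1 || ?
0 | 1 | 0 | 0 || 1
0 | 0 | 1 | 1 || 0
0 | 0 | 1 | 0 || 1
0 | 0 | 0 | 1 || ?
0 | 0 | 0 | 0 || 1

0, 1, 0, 0

Row P=1, Q=1, R=1, S=0: (S ↔ P) = 0, (¬((R → Q) → ¬(P ↔ R)) ∨ R) = 1, so the formula = 0.
Row P=1, Q=0, R=0, S=0: (S ↔ P) = 0, (¬((R → Q) → ¬(P ↔ R)) ∨ R) = 0, so the formula = 1.
Row P=0, Q=1, R=0, S=1: (S ↔ P) = 0, (¬((R → Q) → ¬(P ↔ R)) ∨ R) = 1, so the formula = 0.
Row P=0, Q=0, R=0, S=1: (S ↔ P) = 0, (¬((R → Q) → ¬(P ↔ R)) ∨ R) = 1, so the formula = 0.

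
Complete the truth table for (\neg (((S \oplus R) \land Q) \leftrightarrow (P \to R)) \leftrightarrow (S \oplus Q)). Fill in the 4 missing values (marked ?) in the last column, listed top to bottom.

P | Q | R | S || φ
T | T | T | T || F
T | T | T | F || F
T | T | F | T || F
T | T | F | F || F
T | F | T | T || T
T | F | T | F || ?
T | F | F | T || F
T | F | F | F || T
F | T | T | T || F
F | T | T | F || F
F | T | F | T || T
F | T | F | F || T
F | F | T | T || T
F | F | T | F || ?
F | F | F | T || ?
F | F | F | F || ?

Row P=T, Q=F, R=T, S=F: \neg (((S \oplus R) \land Q) \leftrightarrow (P \to R)) = T, (S \oplus Q) = F, so the formula = F.
Row P=F, Q=F, R=T, S=F: \neg (((S \oplus R) \land Q) \leftrightarrow (P \to R)) = T, (S \oplus Q) = F, so the formula = F.
Row P=F, Q=F, R=F, S=T: \neg (((S \oplus R) \land Q) \leftrightarrow (P \to R)) = T, (S \oplus Q) = T, so the formula = T.
Row P=F, Q=F, R=F, S=F: \neg (((S \oplus R) \land Q) \leftrightarrow (P \to R)) = T, (S \oplus Q) = F, so the formula = F.

F, F, T, F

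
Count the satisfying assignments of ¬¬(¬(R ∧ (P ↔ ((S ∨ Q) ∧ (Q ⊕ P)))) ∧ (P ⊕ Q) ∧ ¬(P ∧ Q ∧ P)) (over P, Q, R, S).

7

P  Q  R  S  |  (S ∨ Q)  (Q ⊕ P)  ((S ∨ Q) ∧ (Q ⊕ P))  (P ↔ ((S ∨ Q) ∧ (Q ⊕ P)))  (P ⊕ Q)  (P ∧ Q ∧ P)  ¬(P ∧ Q ∧ P)  φ
1  1  1  1  |     1        0              0                       0                 0          1            0        0
1  1  1  0  |     1        0              0                       0                 0          1            0        0
1  1  0  1  |     1        0              0                       0                 0          1            0        0
1  1  0  0  |     1        0              0                       0                 0          1            0        0
1  0  1  1  |     1        1              1                       1                 1          0            1        0
1  0  1  0  |     0        1              0                       0                 1          0            1        1
1  0  0  1  |     1        1              1                       1                 1          0            1        1
1  0  0  0  |     0        1              0                       0                 1          0            1        1
0  1  1  1  |     1        1              1                       0                 1          0            1        1
0  1  1  0  |     1        1              1                       0                 1          0            1        1
0  1  0  1  |     1        1              1                       0                 1          0            1        1
0  1  0  0  |     1        1              1                       0                 1          0            1        1
0  0  1  1  |     1        0              0                       1                 0          0            1        0
0  0  1  0  |     0        0              0                       1                 0          0            1        0
0  0  0  1  |     1        0              0                       1                 0          0            1        0
0  0  0  0  |     0        0              0                       1                 0          0            1        0
The formula is true on 7 of the 16 rows.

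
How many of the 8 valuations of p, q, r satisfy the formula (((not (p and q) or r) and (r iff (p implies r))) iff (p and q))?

3

p | q | r | φ
- | - | - | -
T | T | T | T
T | T | F | F
T | F | T | F
T | F | F | F
F | T | T | F
F | T | F | T
F | F | T | F
F | F | F | T
The formula is true on 3 of the 8 rows.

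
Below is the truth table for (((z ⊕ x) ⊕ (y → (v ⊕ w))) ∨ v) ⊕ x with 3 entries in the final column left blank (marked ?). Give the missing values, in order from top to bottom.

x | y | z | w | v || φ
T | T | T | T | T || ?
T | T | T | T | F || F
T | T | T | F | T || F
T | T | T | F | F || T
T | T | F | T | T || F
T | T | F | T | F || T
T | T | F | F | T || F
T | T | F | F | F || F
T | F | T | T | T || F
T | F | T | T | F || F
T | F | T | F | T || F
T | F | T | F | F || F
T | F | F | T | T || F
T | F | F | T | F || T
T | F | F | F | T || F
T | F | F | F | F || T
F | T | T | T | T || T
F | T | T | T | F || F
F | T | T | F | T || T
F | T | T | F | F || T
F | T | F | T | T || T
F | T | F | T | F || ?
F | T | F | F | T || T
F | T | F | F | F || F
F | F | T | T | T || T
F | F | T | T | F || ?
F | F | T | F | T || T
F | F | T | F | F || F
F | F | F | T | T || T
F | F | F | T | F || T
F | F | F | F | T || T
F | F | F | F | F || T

Row x=T, y=T, z=T, w=T, v=T: (((z ⊕ x) ⊕ (y → (v ⊕ w))) ∨ v) = T, so the formula = F.
Row x=F, y=T, z=F, w=T, v=F: (((z ⊕ x) ⊕ (y → (v ⊕ w))) ∨ v) = T, so the formula = T.
Row x=F, y=F, z=T, w=T, v=F: (((z ⊕ x) ⊕ (y → (v ⊕ w))) ∨ v) = F, so the formula = F.

F, T, F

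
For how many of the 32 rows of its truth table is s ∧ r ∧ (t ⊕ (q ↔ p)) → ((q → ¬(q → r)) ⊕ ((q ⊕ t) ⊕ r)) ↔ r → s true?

22

p | q | r | s | t | φ
- | - | - | - | - | -
0 | 0 | 0 | 0 | 0 | 1
0 | 0 | 0 | 0 | 1 | 1
0 | 0 | 0 | 1 | 0 | 1
0 | 0 | 0 | 1 | 1 | 1
0 | 0 | 1 | 0 | 0 | 0
0 | 0 | 1 | 0 | 1 | 0
0 | 0 | 1 | 1 | 0 | 0
0 | 0 | 1 | 1 | 1 | 1
0 | 1 | 0 | 0 | 0 | 1
0 | 1 | 0 | 0 | 1 | 1
0 | 1 | 0 | 1 | 0 | 1
0 | 1 | 0 | 1 | 1 | 1
0 | 1 | 1 | 0 | 0 | 0
0 | 1 | 1 | 0 | 1 | 0
0 | 1 | 1 | 1 | 0 | 1
0 | 1 | 1 | 1 | 1 | 1
1 | 0 | 0 | 0 | 0 | 1
1 | 0 | 0 | 0 | 1 | 1
1 | 0 | 0 | 1 | 0 | 1
1 | 0 | 0 | 1 | 1 | 1
1 | 0 | 1 | 0 | 0 | 0
1 | 0 | 1 | 0 | 1 | 0
1 | 0 | 1 | 1 | 0 | 1
1 | 0 | 1 | 1 | 1 | 1
1 | 1 | 0 | 0 | 0 | 1
1 | 1 | 0 | 0 | 1 | 1
1 | 1 | 0 | 1 | 0 | 1
1 | 1 | 0 | 1 | 1 | 1
1 | 1 | 1 | 0 | 0 | 0
1 | 1 | 1 | 0 | 1 | 0
1 | 1 | 1 | 1 | 0 | 0
1 | 1 | 1 | 1 | 1 | 1
The formula is true on 22 of the 32 rows.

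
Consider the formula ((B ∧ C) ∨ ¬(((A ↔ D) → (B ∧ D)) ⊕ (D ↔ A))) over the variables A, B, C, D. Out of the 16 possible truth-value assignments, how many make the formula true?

5

A | B | C | D | φ
- | - | - | - | -
F | F | F | F | F
F | F | F | T | F
F | F | T | F | F
F | F | T | T | F
F | T | F | F | F
F | T | F | T | F
F | T | T | F | T
F | T | T | T | T
T | F | F | F | F
T | F | F | T | F
T | F | T | F | F
T | F | T | T | F
T | T | F | F | F
T | T | F | T | T
T | T | T | F | T
T | T | T | T | T
The formula is true on 5 of the 16 rows.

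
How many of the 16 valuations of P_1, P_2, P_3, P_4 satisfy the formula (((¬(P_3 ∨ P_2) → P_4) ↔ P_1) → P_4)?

12

P_1  P_2  P_3  P_4  |  φ
 1    1    1    1   |  1
 1    1    1    0   |  0
 1    1    0    1   |  1
 1    1    0    0   |  0
 1    0    1    1   |  1
 1    0    1    0   |  0
 1    0    0    1   |  1
 1    0    0    0   |  1
 0    1    1    1   |  1
 0    1    1    0   |  1
 0    1    0    1   |  1
 0    1    0    0   |  1
 0    0    1    1   |  1
 0    0    1    0   |  1
 0    0    0    1   |  1
 0    0    0    0   |  0
The formula is true on 12 of the 16 rows.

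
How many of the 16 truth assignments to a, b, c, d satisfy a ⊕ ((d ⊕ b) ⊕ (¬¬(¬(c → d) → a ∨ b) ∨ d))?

a | b | c | d || φ
T | T | T | T || F
T | T | T | F || T
T | T | F | T || F
T | T | F | F || T
T | F | T | T || T
T | F | T | F || F
T | F | F | T || T
T | F | F | F || F
F | T | T | T || T
F | T | T | F || F
F | T | F | T || T
F | T | F | F || F
F | F | T | T || F
F | F | T | F || F
F | F | F | T || F
F | F | F | F || T
The formula is true on 7 of the 16 rows.

7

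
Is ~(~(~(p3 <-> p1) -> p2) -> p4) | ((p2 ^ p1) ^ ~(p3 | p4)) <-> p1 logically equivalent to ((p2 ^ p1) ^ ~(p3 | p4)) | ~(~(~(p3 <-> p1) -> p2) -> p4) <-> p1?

equivalent

p1  p2  p3  p4  |  φ  ψ
T   T   T   T   |  F  F
T   T   T   F   |  F  F
T   T   F   T   |  F  F
T   T   F   F   |  T  T
T   F   T   T   |  T  T
T   F   T   F   |  T  T
T   F   F   T   |  T  T
T   F   F   F   |  T  T
F   T   T   T   |  F  F
F   T   T   F   |  F  F
F   T   F   T   |  F  F
F   T   F   F   |  T  T
F   F   T   T   |  T  T
F   F   T   F   |  F  F
F   F   F   T   |  T  T
F   F   F   F   |  F  F
The columns for φ and ψ agree on every row, so they are logically equivalent.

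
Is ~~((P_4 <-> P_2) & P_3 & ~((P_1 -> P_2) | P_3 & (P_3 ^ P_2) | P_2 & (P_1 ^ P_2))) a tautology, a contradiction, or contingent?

P_1 | P_2 | P_3 | P_4 || φ
 T  |  T  |  T  |  T  || F
 T  |  T  |  T  |  F  || F
 T  |  T  |  F  |  T  || F
 T  |  T  |  F  |  F  || F
 T  |  F  |  T  |  T  || F
 T  |  F  |  T  |  F  || F
 T  |  F  |  F  |  T  || F
 T  |  F  |  F  |  F  || F
 F  |  T  |  T  |  T  || F
 F  |  T  |  T  |  F  || F
 F  |  T  |  F  |  T  || F
 F  |  T  |  F  |  F  || F
 F  |  F  |  T  |  T  || F
 F  |  F  |  T  |  F  || F
 F  |  F  |  F  |  T  || F
 F  |  F  |  F  |  F  || F
Every row is F, so the formula is a contradiction.

contradiction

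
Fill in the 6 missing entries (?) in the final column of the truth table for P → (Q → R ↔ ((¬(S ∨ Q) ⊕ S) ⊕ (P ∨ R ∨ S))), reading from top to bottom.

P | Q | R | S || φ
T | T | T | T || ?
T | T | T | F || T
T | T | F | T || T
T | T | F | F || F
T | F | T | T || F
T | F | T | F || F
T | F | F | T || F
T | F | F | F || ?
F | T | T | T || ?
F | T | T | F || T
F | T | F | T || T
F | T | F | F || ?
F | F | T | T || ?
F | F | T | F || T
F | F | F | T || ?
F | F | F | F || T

F, F, T, T, T, T

Row P=T, Q=T, R=T, S=T: (Q → R ↔ ((¬(S ∨ Q) ⊕ S) ⊕ (P ∨ R ∨ S))) = F, so the formula = F.
Row P=T, Q=F, R=F, S=F: (Q → R ↔ ((¬(S ∨ Q) ⊕ S) ⊕ (P ∨ R ∨ S))) = F, so the formula = F.
Row P=F, Q=T, R=T, S=T: (Q → R ↔ ((¬(S ∨ Q) ⊕ S) ⊕ (P ∨ R ∨ S))) = F, so the formula = T.
Row P=F, Q=T, R=F, S=F: (Q → R ↔ ((¬(S ∨ Q) ⊕ S) ⊕ (P ∨ R ∨ S))) = T, so the formula = T.
Row P=F, Q=F, R=T, S=T: (Q → R ↔ ((¬(S ∨ Q) ⊕ S) ⊕ (P ∨ R ∨ S))) = F, so the formula = T.
Row P=F, Q=F, R=F, S=T: (Q → R ↔ ((¬(S ∨ Q) ⊕ S) ⊕ (P ∨ R ∨ S))) = F, so the formula = T.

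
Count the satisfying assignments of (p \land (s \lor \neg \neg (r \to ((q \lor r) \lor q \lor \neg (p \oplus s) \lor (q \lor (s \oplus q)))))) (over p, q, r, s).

  p   |   q   |   r   |   s   ||   φ  
 True |  True |  True |  True ||  True
 True |  True |  True | False ||  True
 True |  True | False |  True ||  True
 True |  True | False | False ||  True
 True | False |  True |  True ||  True
 True | False |  True | False ||  True
 True | False | False |  True ||  True
 True | False | False | False ||  True
False |  True |  True |  True || False
False |  True |  True | False || False
False |  True | False |  True || False
False |  True | False | False || False
False | False |  True |  True || False
False | False |  True | False || False
False | False | False |  True || False
False | False | False | False || False
The formula is true on 8 of the 16 rows.

8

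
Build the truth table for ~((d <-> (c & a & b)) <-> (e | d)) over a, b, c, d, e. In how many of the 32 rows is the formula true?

a  b  c  d  e  |  φ
0  0  0  0  0  |  1
0  0  0  0  1  |  0
0  0  0  1  0  |  1
0  0  0  1  1  |  1
0  0  1  0  0  |  1
0  0  1  0  1  |  0
0  0  1  1  0  |  1
0  0  1  1  1  |  1
0  1  0  0  0  |  1
0  1  0  0  1  |  0
0  1  0  1  0  |  1
0  1  0  1  1  |  1
0  1  1  0  0  |  1
0  1  1  0  1  |  0
0  1  1  1  0  |  1
0  1  1  1  1  |  1
1  0  0  0  0  |  1
1  0  0  0  1  |  0
1  0  0  1  0  |  1
1  0  0  1  1  |  1
1  0  1  0  0  |  1
1  0  1  0  1  |  0
1  0  1  1  0  |  1
1  0  1  1  1  |  1
1  1  0  0  0  |  1
1  1  0  0  1  |  0
1  1  0  1  0  |  1
1  1  0  1  1  |  1
1  1  1  0  0  |  0
1  1  1  0  1  |  1
1  1  1  1  0  |  0
1  1  1  1  1  |  0
The formula is true on 22 of the 32 rows.

22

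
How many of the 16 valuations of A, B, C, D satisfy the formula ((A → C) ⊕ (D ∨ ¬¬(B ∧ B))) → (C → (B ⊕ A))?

A | B | C | D || φ
T | T | T | T || T
T | T | T | F || T
T | T | F | T || T
T | T | F | F || T
T | F | T | T || T
T | F | T | F || T
T | F | F | T || T
T | F | F | F || T
F | T | T | T || T
F | T | T | F || T
F | T | F | T || T
F | T | F | F || T
F | F | T | T || T
F | F | T | F || F
F | F | F | T || T
F | F | F | F || T
The formula is true on 15 of the 16 rows.

15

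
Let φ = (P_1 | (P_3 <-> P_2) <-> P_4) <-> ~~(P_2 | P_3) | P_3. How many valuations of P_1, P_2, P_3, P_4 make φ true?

P_1  P_2  P_3  P_4     (P_3 <-> P_2)  (P_1 | (P_3 <-> P_2))  (P_2 | P_3)  ~(P_2 | P_3)  ~~(P_2 | P_3)  (~~(P_2 | P_3) | P_3)  φ
 1    1    1    1            1                  1                 1            0              1                  1            1
 1    1    1    0            1                  1                 1            0              1                  1            0
 1    1    0    1            0                  1                 1            0              1                  1            1
 1    1    0    0            0                  1                 1            0              1                  1            0
 1    0    1    1            0                  1                 1            0              1                  1            1
 1    0    1    0            0                  1                 1            0              1                  1            0
 1    0    0    1            1                  1                 0            1              0                  0            0
 1    0    0    0            1                  1                 0            1              0                  0            1
 0    1    1    1            1                  1                 1            0              1                  1            1
 0    1    1    0            1                  1                 1            0              1                  1            0
 0    1    0    1            0                  0                 1            0              1                  1            0
 0    1    0    0            0                  0                 1            0              1                  1            1
 0    0    1    1            0                  0                 1            0              1                  1            0
 0    0    1    0            0                  0                 1            0              1                  1            1
 0    0    0    1            1                  1                 0            1              0                  0            0
 0    0    0    0            1                  1                 0            1              0                  0            1
The formula is true on 8 of the 16 rows.

8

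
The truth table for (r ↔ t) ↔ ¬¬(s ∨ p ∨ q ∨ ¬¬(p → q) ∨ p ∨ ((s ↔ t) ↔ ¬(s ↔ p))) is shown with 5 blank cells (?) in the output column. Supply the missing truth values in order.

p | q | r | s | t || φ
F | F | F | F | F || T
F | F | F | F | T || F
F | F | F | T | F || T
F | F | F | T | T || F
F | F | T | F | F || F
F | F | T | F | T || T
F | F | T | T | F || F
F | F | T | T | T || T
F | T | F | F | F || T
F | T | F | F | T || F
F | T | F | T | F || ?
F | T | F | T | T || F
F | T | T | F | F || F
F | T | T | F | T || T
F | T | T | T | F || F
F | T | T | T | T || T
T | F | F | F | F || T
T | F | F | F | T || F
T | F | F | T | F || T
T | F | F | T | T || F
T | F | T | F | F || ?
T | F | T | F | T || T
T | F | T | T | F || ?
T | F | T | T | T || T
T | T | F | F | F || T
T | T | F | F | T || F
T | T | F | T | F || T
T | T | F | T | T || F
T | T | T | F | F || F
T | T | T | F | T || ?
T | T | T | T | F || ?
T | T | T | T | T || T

T, F, F, T, F

Row p=F, q=T, r=F, s=T, t=F: (r ↔ t) = T, ¬¬(s ∨ p ∨ q ∨ ¬¬(p → q) ∨ p ∨ ((s ↔ t) ↔ ¬(s ↔ p))) = T, so the formula = T.
Row p=T, q=F, r=T, s=F, t=F: (r ↔ t) = F, ¬¬(s ∨ p ∨ q ∨ ¬¬(p → q) ∨ p ∨ ((s ↔ t) ↔ ¬(s ↔ p))) = T, so the formula = F.
Row p=T, q=F, r=T, s=T, t=F: (r ↔ t) = F, ¬¬(s ∨ p ∨ q ∨ ¬¬(p → q) ∨ p ∨ ((s ↔ t) ↔ ¬(s ↔ p))) = T, so the formula = F.
Row p=T, q=T, r=T, s=F, t=T: (r ↔ t) = T, ¬¬(s ∨ p ∨ q ∨ ¬¬(p → q) ∨ p ∨ ((s ↔ t) ↔ ¬(s ↔ p))) = T, so the formula = T.
Row p=T, q=T, r=T, s=T, t=F: (r ↔ t) = F, ¬¬(s ∨ p ∨ q ∨ ¬¬(p → q) ∨ p ∨ ((s ↔ t) ↔ ¬(s ↔ p))) = T, so the formula = F.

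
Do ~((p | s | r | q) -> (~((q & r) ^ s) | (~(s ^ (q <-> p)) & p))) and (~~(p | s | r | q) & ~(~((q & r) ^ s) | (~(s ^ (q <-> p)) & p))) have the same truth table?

  p   |   q   |   r   |   s   ||   φ   |   ψ  
 True |  True |  True |  True || False | False
 True |  True |  True | False ||  True |  True
 True |  True | False |  True || False | False
 True |  True | False | False || False | False
 True | False |  True |  True ||  True |  True
 True | False |  True | False || False | False
 True | False | False |  True ||  True |  True
 True | False | False | False || False | False
False |  True |  True |  True || False | False
False |  True |  True | False ||  True |  True
False |  True | False |  True ||  True |  True
False |  True | False | False || False | False
False | False |  True |  True ||  True |  True
False | False |  True | False || False | False
False | False | False |  True ||  True |  True
False | False | False | False || False | False
The columns for φ and ψ agree on every row, so they are logically equivalent.

equivalent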